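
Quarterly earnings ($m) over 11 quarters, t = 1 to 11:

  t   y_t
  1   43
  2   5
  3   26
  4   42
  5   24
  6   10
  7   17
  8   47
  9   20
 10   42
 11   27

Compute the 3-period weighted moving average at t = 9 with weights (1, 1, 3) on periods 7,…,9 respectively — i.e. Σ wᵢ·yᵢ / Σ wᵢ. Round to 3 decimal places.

24.800

Weighted sum: 1·17 + 1·47 + 3·20 = 17 + 47 + 60 = 124
Weight total: 1 + 1 + 3 = 5
WMA = 124 / 5 = 24.800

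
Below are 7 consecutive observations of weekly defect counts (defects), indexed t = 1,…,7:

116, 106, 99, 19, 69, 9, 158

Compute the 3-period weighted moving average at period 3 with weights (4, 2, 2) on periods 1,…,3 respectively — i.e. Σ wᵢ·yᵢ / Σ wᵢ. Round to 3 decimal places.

109.250

Weighted sum: 4·116 + 2·106 + 2·99 = 464 + 212 + 198 = 874
Weight total: 4 + 2 + 2 = 8
WMA = 874 / 8 = 109.250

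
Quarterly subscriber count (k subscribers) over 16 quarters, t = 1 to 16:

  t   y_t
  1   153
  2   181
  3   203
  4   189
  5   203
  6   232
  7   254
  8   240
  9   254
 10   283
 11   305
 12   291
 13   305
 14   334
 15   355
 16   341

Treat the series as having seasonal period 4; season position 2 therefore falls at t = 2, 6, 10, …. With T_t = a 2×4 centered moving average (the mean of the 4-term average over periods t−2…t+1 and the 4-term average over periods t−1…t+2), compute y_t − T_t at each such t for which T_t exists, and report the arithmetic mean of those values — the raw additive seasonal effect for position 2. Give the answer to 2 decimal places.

Season position 2 occurs at t = 6, 10, 14 (where T_t is defined).
t=6: T_6 = 225.8750; y_6 − T_6 = 232 − 225.8750 = 6.1250
t=10: T_10 = 276.8750; y_10 − T_10 = 283 − 276.8750 = 6.1250
t=14: T_14 = 327.5000; y_14 − T_14 = 334 − 327.5000 = 6.5000
Mean deviation: (6.1250 + 6.1250 + 6.5000) / 3 = 6.25

6.25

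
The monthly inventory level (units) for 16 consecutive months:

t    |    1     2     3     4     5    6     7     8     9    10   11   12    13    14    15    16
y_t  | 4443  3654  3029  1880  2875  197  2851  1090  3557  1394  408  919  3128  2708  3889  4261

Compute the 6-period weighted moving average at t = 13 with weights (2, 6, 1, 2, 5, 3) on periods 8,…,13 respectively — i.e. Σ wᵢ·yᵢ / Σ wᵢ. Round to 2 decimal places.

Weighted sum: 2·1090 + 6·3557 + 1·1394 + 2·408 + 5·919 + 3·3128 = 2180 + 21342 + 1394 + 816 + 4595 + 9384 = 39711
Weight total: 2 + 6 + 1 + 2 + 5 + 3 = 19
WMA = 39711 / 19 = 2090.05

2090.05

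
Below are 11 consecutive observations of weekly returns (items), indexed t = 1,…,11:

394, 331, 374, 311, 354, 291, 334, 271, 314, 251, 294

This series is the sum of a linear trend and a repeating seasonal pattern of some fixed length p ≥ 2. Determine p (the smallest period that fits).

First differences y_{t+1} − y_t: -63, 43, -63, 43, -63, 43, …
The difference pattern repeats every 2 terms and not for any smaller step, so p = 2.

2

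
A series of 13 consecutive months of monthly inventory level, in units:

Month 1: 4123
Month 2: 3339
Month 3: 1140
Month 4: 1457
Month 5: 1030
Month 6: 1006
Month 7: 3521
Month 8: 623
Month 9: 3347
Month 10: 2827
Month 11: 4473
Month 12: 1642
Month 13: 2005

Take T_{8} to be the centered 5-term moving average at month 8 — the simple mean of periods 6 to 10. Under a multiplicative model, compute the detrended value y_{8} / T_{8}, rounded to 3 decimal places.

0.275

Trend T_8 = (1006 + 3521 + 623 + 3347 + 2827) / 5 = 11324/5 = 2264.80000
Ratio to trend: 623 / 2264.80000 = 0.275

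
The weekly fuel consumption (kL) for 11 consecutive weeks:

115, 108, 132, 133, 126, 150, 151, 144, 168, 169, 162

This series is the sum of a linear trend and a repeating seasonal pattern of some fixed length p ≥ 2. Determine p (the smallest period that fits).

First differences y_{t+1} − y_t: -7, 24, 1, -7, 24, 1, -7, 24, …
The difference pattern repeats every 3 terms and not for any smaller step, so p = 3.

3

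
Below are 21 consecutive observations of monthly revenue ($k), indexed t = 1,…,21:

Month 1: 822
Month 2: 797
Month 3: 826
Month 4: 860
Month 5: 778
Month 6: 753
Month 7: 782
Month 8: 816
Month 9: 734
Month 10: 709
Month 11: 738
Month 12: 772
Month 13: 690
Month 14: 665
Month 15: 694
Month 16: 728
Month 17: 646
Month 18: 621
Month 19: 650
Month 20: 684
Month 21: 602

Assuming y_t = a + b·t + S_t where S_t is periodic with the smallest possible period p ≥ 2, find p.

First differences y_{t+1} − y_t: -25, 29, 34, -82, -25, 29, 34, -82, -25, 29, …
The difference pattern repeats every 4 terms and not for any smaller step, so p = 4.

4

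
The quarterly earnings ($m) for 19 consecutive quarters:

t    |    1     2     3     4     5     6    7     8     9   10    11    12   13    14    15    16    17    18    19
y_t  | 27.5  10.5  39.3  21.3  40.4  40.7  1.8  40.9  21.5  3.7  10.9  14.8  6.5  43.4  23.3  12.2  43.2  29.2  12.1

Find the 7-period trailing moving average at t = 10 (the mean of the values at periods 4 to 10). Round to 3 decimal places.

Sum of periods 4–10: 21.3 + 40.4 + 40.7 + 1.8 + 40.9 + 21.5 + 3.7 = 170.3
Divide by 7: 170.3 / 7 = 24.329

24.329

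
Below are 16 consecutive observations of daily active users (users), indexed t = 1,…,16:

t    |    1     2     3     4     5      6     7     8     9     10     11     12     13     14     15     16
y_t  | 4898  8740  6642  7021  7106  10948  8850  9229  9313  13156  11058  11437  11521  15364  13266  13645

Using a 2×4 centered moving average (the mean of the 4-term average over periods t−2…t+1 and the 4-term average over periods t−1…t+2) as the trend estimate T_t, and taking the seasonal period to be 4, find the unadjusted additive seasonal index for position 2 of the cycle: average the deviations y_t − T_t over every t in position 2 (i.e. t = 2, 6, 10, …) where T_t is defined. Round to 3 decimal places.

2190.917

Season position 2 occurs at t = 6, 10, 14 (where T_t is defined).
t=6: T_6 = 8757.25000; y_6 − T_6 = 10948 − 8757.25000 = 2190.75000
t=10: T_10 = 10965.00000; y_10 − T_10 = 13156 − 10965.00000 = 2191.00000
t=14: T_14 = 13173.00000; y_14 − T_14 = 15364 − 13173.00000 = 2191.00000
Mean deviation: (2190.75000 + 2191.00000 + 2191.00000) / 3 = 2190.917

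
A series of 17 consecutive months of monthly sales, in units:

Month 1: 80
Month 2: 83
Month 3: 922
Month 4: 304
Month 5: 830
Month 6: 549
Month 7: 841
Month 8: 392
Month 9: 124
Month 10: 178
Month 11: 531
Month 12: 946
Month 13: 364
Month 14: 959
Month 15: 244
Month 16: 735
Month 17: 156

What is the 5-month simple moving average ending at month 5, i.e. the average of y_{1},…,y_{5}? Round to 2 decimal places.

Sum of periods 1–5: 80 + 83 + 922 + 304 + 830 = 2219
Divide by 5: 2219 / 5 = 443.80

443.80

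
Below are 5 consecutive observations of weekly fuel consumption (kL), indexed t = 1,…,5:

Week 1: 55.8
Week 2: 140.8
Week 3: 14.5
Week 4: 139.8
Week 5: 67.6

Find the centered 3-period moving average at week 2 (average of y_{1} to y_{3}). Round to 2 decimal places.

Sum of periods 1–3: 55.8 + 140.8 + 14.5 = 211.1
Divide by 3: 211.1 / 3 = 70.37

70.37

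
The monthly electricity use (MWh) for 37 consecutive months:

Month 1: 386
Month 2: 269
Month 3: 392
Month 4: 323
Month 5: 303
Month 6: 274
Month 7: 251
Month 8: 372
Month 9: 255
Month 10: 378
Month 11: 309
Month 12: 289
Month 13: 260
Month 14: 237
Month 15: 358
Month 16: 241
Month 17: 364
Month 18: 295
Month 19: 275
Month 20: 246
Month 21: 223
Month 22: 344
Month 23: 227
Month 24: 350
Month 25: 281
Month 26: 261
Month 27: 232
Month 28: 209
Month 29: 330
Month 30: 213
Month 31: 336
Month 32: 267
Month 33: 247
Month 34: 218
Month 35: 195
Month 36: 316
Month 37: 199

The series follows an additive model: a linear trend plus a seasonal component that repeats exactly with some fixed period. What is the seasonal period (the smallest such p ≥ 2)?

First differences y_{t+1} − y_t: -117, 123, -69, -20, -29, -23, 121, -117, 123, -69, -20, -29, -23, 121, -117, 123, …
The difference pattern repeats every 7 terms and not for any smaller step, so p = 7.

7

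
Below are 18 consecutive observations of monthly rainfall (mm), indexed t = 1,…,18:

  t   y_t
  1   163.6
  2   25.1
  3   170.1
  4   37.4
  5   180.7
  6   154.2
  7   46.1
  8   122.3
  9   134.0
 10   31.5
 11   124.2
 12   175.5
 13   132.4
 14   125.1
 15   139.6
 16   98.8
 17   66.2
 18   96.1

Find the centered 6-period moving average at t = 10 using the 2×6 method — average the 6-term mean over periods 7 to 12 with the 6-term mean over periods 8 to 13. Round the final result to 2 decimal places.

Sum over 7–12: 46.1 + 122.3 + 134.0 + 31.5 + 124.2 + 175.5 = 633.6
Sum over 8–13: 122.3 + 134.0 + 31.5 + 124.2 + 175.5 + 132.4 = 719.9
CMA at t=10 = (633.6 + 719.9) / (2·6) = 1353.5 / 12 = 112.79

112.79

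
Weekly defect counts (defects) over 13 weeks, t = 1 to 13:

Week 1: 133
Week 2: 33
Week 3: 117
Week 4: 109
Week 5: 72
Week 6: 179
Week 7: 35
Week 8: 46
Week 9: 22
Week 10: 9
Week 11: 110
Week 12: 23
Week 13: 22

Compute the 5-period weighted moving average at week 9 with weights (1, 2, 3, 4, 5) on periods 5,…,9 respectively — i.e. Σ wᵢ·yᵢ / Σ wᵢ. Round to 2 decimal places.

55.27

Weighted sum: 1·72 + 2·179 + 3·35 + 4·46 + 5·22 = 72 + 358 + 105 + 184 + 110 = 829
Weight total: 1 + 2 + 3 + 4 + 5 = 15
WMA = 829 / 15 = 55.27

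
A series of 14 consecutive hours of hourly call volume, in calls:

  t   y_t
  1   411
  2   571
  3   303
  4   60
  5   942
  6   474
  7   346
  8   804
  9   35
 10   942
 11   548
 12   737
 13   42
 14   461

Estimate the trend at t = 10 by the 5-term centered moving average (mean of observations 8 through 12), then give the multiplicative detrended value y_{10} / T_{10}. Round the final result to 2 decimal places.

Trend T_10 = (804 + 35 + 942 + 548 + 737) / 5 = 3066/5 = 613.2000
Ratio to trend: 942 / 613.2000 = 1.54

1.54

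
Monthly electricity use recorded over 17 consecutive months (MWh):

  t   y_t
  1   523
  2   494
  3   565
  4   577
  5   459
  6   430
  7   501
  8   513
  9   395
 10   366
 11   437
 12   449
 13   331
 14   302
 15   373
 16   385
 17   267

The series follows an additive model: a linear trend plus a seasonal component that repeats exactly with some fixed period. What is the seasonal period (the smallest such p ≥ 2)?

4

First differences y_{t+1} − y_t: -29, 71, 12, -118, -29, 71, 12, -118, -29, 71, …
The difference pattern repeats every 4 terms and not for any smaller step, so p = 4.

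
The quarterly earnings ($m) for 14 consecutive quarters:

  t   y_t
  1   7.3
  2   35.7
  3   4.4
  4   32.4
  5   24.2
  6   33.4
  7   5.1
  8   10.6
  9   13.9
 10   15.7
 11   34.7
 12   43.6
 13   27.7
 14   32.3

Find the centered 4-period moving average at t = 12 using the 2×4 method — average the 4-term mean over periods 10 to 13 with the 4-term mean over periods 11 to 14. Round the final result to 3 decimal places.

Sum over 10–13: 15.7 + 34.7 + 43.6 + 27.7 = 121.7
Sum over 11–14: 34.7 + 43.6 + 27.7 + 32.3 = 138.3
CMA at t=12 = (121.7 + 138.3) / (2·4) = 260.0 / 8 = 32.500

32.500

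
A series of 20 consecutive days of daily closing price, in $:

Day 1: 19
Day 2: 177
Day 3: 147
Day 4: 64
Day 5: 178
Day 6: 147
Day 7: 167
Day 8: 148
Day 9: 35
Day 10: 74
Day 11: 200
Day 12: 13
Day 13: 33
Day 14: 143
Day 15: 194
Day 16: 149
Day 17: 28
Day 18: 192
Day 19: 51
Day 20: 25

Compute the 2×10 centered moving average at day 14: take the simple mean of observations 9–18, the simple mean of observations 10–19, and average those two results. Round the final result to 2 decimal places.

106.90

Sum over 9–18: 35 + 74 + 200 + 13 + 33 + 143 + 194 + 149 + 28 + 192 = 1061
Sum over 10–19: 74 + 200 + 13 + 33 + 143 + 194 + 149 + 28 + 192 + 51 = 1077
CMA at t=14 = (1061 + 1077) / (2·10) = 2138 / 20 = 106.90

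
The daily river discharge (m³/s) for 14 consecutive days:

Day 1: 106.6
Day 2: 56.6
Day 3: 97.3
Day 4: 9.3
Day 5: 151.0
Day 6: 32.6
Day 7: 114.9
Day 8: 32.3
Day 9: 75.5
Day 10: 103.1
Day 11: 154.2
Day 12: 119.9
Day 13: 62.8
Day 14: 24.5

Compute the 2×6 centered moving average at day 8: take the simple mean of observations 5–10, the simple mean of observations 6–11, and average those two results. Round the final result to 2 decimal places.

85.17

Sum over 5–10: 151.0 + 32.6 + 114.9 + 32.3 + 75.5 + 103.1 = 509.4
Sum over 6–11: 32.6 + 114.9 + 32.3 + 75.5 + 103.1 + 154.2 = 512.6
CMA at t=8 = (509.4 + 512.6) / (2·6) = 1022.0 / 12 = 85.17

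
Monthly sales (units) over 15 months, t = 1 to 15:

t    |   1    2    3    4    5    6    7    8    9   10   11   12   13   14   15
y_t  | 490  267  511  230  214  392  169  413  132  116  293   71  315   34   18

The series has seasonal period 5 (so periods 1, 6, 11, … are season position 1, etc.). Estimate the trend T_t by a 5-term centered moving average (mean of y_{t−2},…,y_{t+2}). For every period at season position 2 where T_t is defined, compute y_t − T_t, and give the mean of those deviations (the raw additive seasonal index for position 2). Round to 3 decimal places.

Season position 2 occurs at t = 7, 12 (where T_t is defined).
t=7: T_7 = 264.00000; y_7 − T_7 = 169 − 264.00000 = -95.00000
t=12: T_12 = 165.80000; y_12 − T_12 = 71 − 165.80000 = -94.80000
Mean deviation: (-95.00000 + -94.80000) / 2 = -94.900

-94.900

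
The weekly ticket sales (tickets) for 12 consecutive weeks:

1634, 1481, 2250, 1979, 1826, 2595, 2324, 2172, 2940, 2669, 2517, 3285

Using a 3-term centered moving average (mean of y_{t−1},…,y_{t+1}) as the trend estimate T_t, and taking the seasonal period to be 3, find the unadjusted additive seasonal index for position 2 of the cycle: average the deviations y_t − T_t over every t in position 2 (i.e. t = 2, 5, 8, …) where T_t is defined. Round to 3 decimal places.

Season position 2 occurs at t = 2, 5, 8, 11 (where T_t is defined).
t=2: T_2 = 1788.33333; y_2 − T_2 = 1481 − 1788.33333 = -307.33333
t=5: T_5 = 2133.33333; y_5 − T_5 = 1826 − 2133.33333 = -307.33333
t=8: T_8 = 2478.66667; y_8 − T_8 = 2172 − 2478.66667 = -306.66667
t=11: T_11 = 2823.66667; y_11 − T_11 = 2517 − 2823.66667 = -306.66667
Mean deviation: (-307.33333 + -307.33333 + -306.66667 + -306.66667) / 4 = -307.000

-307.000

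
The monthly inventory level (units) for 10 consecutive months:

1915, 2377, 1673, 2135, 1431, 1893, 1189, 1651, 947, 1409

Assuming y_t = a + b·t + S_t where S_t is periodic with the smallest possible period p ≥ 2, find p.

First differences y_{t+1} − y_t: 462, -704, 462, -704, 462, -704, …
The difference pattern repeats every 2 terms and not for any smaller step, so p = 2.

2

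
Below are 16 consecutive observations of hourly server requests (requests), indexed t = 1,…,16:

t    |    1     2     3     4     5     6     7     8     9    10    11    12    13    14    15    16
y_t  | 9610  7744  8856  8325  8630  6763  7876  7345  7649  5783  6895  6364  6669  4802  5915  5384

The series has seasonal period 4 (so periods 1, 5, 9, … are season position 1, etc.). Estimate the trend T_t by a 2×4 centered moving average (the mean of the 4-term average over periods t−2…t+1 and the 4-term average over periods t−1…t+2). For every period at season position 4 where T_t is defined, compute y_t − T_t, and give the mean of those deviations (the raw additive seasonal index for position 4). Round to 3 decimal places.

Season position 4 occurs at t = 4, 8, 12 (where T_t is defined).
t=4: T_4 = 8266.12500; y_4 − T_4 = 8325 − 8266.12500 = 58.87500
t=8: T_8 = 7285.75000; y_8 − T_8 = 7345 − 7285.75000 = 59.25000
t=12: T_12 = 6305.12500; y_12 − T_12 = 6364 − 6305.12500 = 58.87500
Mean deviation: (58.87500 + 59.25000 + 58.87500) / 3 = 59.000

59.000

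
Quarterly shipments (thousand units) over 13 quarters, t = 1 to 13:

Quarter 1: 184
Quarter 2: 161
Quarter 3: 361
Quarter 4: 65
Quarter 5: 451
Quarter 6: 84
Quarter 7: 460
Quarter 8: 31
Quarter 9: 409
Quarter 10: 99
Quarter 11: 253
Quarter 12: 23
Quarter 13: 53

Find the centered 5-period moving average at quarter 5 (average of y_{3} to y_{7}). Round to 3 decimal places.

284.200

Sum of periods 3–7: 361 + 65 + 451 + 84 + 460 = 1421
Divide by 5: 1421 / 5 = 284.200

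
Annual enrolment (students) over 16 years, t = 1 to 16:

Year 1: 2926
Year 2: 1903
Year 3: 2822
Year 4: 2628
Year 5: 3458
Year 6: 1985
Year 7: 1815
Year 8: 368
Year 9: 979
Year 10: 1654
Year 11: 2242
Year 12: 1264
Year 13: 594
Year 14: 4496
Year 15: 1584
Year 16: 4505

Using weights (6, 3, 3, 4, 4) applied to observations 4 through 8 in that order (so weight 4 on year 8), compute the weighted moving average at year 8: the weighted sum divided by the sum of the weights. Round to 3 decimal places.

Weighted sum: 6·2628 + 3·3458 + 3·1985 + 4·1815 + 4·368 = 15768 + 10374 + 5955 + 7260 + 1472 = 40829
Weight total: 6 + 3 + 3 + 4 + 4 = 20
WMA = 40829 / 20 = 2041.450

2041.450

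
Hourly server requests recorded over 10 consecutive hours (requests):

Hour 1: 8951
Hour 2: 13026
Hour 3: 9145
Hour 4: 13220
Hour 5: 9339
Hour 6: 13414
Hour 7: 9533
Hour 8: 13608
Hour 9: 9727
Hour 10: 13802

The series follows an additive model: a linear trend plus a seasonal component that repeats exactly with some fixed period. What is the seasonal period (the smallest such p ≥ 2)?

2

First differences y_{t+1} − y_t: 4075, -3881, 4075, -3881, 4075, -3881, …
The difference pattern repeats every 2 terms and not for any smaller step, so p = 2.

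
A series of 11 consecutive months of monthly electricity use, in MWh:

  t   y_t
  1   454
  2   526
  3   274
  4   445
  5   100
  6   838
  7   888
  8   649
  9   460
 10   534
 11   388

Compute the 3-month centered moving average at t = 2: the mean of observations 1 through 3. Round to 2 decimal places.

Sum of periods 1–3: 454 + 526 + 274 = 1254
Divide by 3: 1254 / 3 = 418.00

418.00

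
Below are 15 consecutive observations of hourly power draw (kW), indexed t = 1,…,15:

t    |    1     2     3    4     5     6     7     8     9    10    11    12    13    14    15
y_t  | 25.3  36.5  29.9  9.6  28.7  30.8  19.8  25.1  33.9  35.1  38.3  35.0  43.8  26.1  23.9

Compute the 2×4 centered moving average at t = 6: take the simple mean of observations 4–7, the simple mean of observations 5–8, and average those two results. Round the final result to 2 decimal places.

24.16

Sum over 4–7: 9.6 + 28.7 + 30.8 + 19.8 = 88.9
Sum over 5–8: 28.7 + 30.8 + 19.8 + 25.1 = 104.4
CMA at t=6 = (88.9 + 104.4) / (2·4) = 193.3 / 8 = 24.16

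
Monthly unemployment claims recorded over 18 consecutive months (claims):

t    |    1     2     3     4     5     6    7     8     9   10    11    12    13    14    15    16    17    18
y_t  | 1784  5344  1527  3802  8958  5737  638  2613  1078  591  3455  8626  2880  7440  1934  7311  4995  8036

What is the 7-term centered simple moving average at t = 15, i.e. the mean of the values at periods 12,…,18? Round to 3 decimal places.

Sum of periods 12–18: 8626 + 2880 + 7440 + 1934 + 7311 + 4995 + 8036 = 41222
Divide by 7: 41222 / 7 = 5888.857

5888.857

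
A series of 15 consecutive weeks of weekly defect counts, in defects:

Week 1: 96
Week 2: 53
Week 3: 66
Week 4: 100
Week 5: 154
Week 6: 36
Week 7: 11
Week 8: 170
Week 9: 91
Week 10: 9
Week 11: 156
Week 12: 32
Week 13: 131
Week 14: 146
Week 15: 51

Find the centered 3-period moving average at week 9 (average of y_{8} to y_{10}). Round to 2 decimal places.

90.00

Sum of periods 8–10: 170 + 91 + 9 = 270
Divide by 3: 270 / 3 = 90.00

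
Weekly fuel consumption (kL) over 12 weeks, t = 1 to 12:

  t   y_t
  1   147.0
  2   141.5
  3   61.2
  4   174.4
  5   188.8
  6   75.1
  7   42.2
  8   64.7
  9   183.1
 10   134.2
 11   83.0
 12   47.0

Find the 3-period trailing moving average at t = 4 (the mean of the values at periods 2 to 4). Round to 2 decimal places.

125.70

Sum of periods 2–4: 141.5 + 61.2 + 174.4 = 377.1
Divide by 3: 377.1 / 3 = 125.70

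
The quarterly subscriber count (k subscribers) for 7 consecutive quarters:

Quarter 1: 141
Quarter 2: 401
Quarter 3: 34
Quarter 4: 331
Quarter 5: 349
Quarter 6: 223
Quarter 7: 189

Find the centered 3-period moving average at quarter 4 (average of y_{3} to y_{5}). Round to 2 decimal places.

238.00

Sum of periods 3–5: 34 + 331 + 349 = 714
Divide by 3: 714 / 3 = 238.00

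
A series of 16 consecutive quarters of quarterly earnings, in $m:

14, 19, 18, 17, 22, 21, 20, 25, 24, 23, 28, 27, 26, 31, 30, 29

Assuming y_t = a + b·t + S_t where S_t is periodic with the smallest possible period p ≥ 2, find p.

3

First differences y_{t+1} − y_t: 5, -1, -1, 5, -1, -1, 5, -1, …
The difference pattern repeats every 3 terms and not for any smaller step, so p = 3.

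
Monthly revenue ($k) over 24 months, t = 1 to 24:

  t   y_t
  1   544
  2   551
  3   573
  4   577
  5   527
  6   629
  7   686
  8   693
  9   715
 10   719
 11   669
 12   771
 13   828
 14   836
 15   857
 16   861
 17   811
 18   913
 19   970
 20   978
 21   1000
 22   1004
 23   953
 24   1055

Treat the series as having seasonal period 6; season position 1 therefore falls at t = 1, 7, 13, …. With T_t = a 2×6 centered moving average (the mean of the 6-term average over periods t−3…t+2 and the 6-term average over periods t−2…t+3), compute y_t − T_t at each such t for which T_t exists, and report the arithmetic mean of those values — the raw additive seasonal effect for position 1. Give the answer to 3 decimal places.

36.139

Season position 1 occurs at t = 7, 13, 19 (where T_t is defined).
t=7: T_7 = 649.66667; y_7 − T_7 = 686 − 649.66667 = 36.33333
t=13: T_13 = 791.83333; y_13 − T_13 = 828 − 791.83333 = 36.16667
t=19: T_19 = 934.08333; y_19 − T_19 = 970 − 934.08333 = 35.91667
Mean deviation: (36.33333 + 36.16667 + 35.91667) / 3 = 36.139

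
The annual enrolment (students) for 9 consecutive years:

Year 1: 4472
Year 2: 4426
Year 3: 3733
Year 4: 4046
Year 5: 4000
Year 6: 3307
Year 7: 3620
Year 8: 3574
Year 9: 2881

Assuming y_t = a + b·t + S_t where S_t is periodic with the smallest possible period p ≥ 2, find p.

3

First differences y_{t+1} − y_t: -46, -693, 313, -46, -693, 313, -46, -693, …
The difference pattern repeats every 3 terms and not for any smaller step, so p = 3.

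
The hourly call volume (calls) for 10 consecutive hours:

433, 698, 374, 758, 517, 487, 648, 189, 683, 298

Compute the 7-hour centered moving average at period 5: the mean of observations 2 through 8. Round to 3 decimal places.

524.429

Sum of periods 2–8: 698 + 374 + 758 + 517 + 487 + 648 + 189 = 3671
Divide by 7: 3671 / 7 = 524.429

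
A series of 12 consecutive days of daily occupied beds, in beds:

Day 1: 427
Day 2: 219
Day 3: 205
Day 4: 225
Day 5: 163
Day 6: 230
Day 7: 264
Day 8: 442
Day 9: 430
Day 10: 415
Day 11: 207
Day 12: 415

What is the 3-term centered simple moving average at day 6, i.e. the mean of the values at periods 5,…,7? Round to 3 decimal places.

Sum of periods 5–7: 163 + 230 + 264 = 657
Divide by 3: 657 / 3 = 219.000

219.000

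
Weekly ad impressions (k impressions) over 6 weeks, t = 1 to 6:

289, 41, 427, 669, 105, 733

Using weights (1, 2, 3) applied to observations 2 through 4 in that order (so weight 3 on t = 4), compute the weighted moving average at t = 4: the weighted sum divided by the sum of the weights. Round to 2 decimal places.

Weighted sum: 1·41 + 2·427 + 3·669 = 41 + 854 + 2007 = 2902
Weight total: 1 + 2 + 3 = 6
WMA = 2902 / 6 = 483.67

483.67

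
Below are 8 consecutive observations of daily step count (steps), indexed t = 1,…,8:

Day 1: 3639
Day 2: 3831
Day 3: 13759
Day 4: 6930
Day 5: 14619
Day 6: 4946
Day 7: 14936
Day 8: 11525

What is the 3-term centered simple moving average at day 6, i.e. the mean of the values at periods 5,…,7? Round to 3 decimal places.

Sum of periods 5–7: 14619 + 4946 + 14936 = 34501
Divide by 3: 34501 / 3 = 11500.333

11500.333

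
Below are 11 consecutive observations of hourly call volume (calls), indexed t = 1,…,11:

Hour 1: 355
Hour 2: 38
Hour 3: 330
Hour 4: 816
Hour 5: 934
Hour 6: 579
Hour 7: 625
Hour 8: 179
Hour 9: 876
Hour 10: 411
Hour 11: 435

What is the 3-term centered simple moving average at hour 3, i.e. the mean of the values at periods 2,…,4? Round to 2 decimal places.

394.67

Sum of periods 2–4: 38 + 330 + 816 = 1184
Divide by 3: 1184 / 3 = 394.67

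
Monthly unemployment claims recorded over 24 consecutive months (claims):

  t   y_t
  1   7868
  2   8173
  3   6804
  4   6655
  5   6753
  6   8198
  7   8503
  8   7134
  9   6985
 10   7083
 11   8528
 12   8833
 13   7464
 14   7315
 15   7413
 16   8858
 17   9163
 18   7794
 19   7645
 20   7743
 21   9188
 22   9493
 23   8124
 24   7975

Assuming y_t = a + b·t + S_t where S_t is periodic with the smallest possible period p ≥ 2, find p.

5

First differences y_{t+1} − y_t: 305, -1369, -149, 98, 1445, 305, -1369, -149, 98, 1445, 305, -1369, …
The difference pattern repeats every 5 terms and not for any smaller step, so p = 5.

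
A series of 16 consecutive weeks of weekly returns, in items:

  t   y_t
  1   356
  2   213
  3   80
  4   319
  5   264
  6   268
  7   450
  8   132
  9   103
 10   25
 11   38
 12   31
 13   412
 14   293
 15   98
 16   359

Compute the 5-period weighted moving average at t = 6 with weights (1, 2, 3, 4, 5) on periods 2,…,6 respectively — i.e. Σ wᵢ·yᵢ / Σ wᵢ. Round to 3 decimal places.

248.400

Weighted sum: 1·213 + 2·80 + 3·319 + 4·264 + 5·268 = 213 + 160 + 957 + 1056 + 1340 = 3726
Weight total: 1 + 2 + 3 + 4 + 5 = 15
WMA = 3726 / 15 = 248.400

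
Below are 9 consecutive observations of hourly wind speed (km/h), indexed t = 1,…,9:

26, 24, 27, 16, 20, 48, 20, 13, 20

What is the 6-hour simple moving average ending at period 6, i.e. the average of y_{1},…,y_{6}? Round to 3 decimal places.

Sum of periods 1–6: 26 + 24 + 27 + 16 + 20 + 48 = 161
Divide by 6: 161 / 6 = 26.833

26.833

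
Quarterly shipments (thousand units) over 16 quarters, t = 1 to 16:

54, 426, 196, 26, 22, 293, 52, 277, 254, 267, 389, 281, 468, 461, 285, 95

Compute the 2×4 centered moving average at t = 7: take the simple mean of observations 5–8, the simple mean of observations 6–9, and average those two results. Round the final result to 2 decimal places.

190.00

Sum over 5–8: 22 + 293 + 52 + 277 = 644
Sum over 6–9: 293 + 52 + 277 + 254 = 876
CMA at t=7 = (644 + 876) / (2·4) = 1520 / 8 = 190.00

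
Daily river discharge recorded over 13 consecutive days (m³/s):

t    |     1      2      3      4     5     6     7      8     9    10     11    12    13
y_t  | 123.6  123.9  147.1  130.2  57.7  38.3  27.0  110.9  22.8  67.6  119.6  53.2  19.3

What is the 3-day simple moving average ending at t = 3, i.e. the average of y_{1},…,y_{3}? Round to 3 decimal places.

Sum of periods 1–3: 123.6 + 123.9 + 147.1 = 394.6
Divide by 3: 394.6 / 3 = 131.533

131.533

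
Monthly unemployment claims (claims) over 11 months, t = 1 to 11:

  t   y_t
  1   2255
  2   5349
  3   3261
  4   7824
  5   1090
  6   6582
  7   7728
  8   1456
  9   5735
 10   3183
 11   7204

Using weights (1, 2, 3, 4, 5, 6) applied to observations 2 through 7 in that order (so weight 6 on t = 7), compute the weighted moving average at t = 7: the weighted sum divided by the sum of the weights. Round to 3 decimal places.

Weighted sum: 1·5349 + 2·3261 + 3·7824 + 4·1090 + 5·6582 + 6·7728 = 5349 + 6522 + 23472 + 4360 + 32910 + 46368 = 118981
Weight total: 1 + 2 + 3 + 4 + 5 + 6 = 21
WMA = 118981 / 21 = 5665.762

5665.762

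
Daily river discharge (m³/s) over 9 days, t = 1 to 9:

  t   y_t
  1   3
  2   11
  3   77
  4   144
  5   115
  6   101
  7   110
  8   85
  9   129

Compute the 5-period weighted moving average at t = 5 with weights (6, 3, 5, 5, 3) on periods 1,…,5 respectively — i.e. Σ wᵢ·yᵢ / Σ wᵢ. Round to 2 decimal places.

68.23

Weighted sum: 6·3 + 3·11 + 5·77 + 5·144 + 3·115 = 18 + 33 + 385 + 720 + 345 = 1501
Weight total: 6 + 3 + 5 + 5 + 3 = 22
WMA = 1501 / 22 = 68.23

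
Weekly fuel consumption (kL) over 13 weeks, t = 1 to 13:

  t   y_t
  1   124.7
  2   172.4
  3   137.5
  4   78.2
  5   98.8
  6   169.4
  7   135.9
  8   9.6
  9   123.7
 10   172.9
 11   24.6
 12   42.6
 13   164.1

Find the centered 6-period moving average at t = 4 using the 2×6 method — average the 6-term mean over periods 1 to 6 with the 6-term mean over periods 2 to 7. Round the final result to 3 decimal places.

131.100

Sum over 1–6: 124.7 + 172.4 + 137.5 + 78.2 + 98.8 + 169.4 = 781.0
Sum over 2–7: 172.4 + 137.5 + 78.2 + 98.8 + 169.4 + 135.9 = 792.2
CMA at t=4 = (781.0 + 792.2) / (2·6) = 1573.2 / 12 = 131.100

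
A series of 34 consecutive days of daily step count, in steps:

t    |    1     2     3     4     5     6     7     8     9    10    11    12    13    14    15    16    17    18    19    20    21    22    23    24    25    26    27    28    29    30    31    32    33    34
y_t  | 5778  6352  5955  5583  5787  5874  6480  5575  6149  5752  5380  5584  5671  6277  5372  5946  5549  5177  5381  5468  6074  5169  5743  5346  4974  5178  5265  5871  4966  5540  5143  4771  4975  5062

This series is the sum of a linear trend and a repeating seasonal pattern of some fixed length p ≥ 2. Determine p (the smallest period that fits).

7

First differences y_{t+1} − y_t: 574, -397, -372, 204, 87, 606, -905, 574, -397, -372, 204, 87, 606, -905, 574, -397, …
The difference pattern repeats every 7 terms and not for any smaller step, so p = 7.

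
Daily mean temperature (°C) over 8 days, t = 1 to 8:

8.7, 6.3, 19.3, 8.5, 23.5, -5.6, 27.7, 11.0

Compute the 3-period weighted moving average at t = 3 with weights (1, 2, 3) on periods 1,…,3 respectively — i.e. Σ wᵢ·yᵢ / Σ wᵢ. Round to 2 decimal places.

13.20

Weighted sum: 1·8.7 + 2·6.3 + 3·19.3 = 8.7 + 12.6 + 57.9 = 79.2
Weight total: 1 + 2 + 3 = 6
WMA = 79.2 / 6 = 13.20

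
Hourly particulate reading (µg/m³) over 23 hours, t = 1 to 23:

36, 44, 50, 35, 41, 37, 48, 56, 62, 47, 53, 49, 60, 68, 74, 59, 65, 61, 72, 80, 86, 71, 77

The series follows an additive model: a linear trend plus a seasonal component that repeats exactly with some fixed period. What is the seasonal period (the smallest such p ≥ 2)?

First differences y_{t+1} − y_t: 8, 6, -15, 6, -4, 11, 8, 6, -15, 6, -4, 11, 8, 6, …
The difference pattern repeats every 6 terms and not for any smaller step, so p = 6.

6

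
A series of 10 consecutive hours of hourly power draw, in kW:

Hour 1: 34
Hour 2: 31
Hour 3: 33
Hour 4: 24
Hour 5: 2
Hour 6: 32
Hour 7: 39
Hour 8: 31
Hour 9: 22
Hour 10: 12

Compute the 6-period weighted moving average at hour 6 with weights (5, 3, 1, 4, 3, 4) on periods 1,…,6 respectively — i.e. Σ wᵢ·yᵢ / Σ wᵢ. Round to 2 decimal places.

Weighted sum: 5·34 + 3·31 + 1·33 + 4·24 + 3·2 + 4·32 = 170 + 93 + 33 + 96 + 6 + 128 = 526
Weight total: 5 + 3 + 1 + 4 + 3 + 4 = 20
WMA = 526 / 20 = 26.30

26.30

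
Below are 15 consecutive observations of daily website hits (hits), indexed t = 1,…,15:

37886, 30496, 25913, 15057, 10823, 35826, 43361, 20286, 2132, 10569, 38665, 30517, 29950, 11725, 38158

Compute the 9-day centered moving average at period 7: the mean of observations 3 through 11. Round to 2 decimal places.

Sum of periods 3–11: 25913 + 15057 + 10823 + 35826 + 43361 + 20286 + 2132 + 10569 + 38665 = 202632
Divide by 9: 202632 / 9 = 22514.67

22514.67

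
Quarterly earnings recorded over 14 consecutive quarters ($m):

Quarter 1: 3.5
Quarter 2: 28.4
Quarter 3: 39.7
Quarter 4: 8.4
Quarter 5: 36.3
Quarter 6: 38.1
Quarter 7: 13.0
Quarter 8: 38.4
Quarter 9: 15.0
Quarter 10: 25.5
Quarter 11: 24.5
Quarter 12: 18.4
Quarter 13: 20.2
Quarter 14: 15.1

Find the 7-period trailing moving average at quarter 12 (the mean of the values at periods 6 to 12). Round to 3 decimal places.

Sum of periods 6–12: 38.1 + 13.0 + 38.4 + 15.0 + 25.5 + 24.5 + 18.4 = 172.9
Divide by 7: 172.9 / 7 = 24.700

24.700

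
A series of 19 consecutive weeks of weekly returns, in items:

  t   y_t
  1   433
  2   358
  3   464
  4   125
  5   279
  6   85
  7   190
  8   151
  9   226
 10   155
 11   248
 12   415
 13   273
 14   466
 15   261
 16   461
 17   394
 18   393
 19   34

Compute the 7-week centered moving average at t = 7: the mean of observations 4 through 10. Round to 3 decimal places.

173.000

Sum of periods 4–10: 125 + 279 + 85 + 190 + 151 + 226 + 155 = 1211
Divide by 7: 1211 / 7 = 173.000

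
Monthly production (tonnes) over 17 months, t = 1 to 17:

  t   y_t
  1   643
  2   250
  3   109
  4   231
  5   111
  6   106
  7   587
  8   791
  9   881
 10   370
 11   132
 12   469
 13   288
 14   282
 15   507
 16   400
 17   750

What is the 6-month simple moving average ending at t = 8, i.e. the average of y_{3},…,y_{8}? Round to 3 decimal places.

322.500

Sum of periods 3–8: 109 + 231 + 111 + 106 + 587 + 791 = 1935
Divide by 6: 1935 / 6 = 322.500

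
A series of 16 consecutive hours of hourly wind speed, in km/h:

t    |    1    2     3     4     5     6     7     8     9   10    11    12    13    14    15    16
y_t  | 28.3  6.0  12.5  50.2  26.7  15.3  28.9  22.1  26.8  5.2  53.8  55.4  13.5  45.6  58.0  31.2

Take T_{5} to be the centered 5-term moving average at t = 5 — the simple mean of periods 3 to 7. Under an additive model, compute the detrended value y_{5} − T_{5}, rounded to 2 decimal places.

-0.02

Trend T_5 = (12.5 + 50.2 + 26.7 + 15.3 + 28.9) / 5 = 133.6/5 = 26.7200
Detrended value: 26.7 − 26.7200 = -0.02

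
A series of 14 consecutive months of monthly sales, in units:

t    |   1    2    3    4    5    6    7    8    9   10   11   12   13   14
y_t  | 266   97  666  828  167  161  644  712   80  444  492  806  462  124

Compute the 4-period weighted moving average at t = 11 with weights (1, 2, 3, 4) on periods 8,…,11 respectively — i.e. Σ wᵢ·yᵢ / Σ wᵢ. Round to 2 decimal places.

417.20

Weighted sum: 1·712 + 2·80 + 3·444 + 4·492 = 712 + 160 + 1332 + 1968 = 4172
Weight total: 1 + 2 + 3 + 4 = 10
WMA = 4172 / 10 = 417.20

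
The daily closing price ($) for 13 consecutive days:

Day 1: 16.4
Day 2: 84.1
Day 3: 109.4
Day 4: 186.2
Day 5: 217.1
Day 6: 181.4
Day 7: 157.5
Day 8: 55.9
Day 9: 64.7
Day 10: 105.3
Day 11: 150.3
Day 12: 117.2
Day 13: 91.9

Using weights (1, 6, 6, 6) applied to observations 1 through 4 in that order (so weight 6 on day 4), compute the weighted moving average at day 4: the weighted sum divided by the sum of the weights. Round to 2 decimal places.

Weighted sum: 1·16.4 + 6·84.1 + 6·109.4 + 6·186.2 = 16.4 + 504.6 + 656.4 + 1117.2 = 2294.6
Weight total: 1 + 6 + 6 + 6 = 19
WMA = 2294.6 / 19 = 120.77

120.77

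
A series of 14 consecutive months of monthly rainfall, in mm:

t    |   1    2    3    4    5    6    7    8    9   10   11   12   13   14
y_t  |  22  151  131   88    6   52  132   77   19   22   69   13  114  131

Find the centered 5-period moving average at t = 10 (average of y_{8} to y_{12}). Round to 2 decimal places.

40.00

Sum of periods 8–12: 77 + 19 + 22 + 69 + 13 = 200
Divide by 5: 200 / 5 = 40.00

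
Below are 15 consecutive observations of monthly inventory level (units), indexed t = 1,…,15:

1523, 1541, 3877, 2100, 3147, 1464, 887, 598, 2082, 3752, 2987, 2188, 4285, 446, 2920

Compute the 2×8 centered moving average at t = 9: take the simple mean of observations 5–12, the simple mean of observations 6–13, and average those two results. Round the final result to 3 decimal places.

2209.250

Sum over 5–12: 3147 + 1464 + 887 + 598 + 2082 + 3752 + 2987 + 2188 = 17105
Sum over 6–13: 1464 + 887 + 598 + 2082 + 3752 + 2987 + 2188 + 4285 = 18243
CMA at t=9 = (17105 + 18243) / (2·8) = 35348 / 16 = 2209.250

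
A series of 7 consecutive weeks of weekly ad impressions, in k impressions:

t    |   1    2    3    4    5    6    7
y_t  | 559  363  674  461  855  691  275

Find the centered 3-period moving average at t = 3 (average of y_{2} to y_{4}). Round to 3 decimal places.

Sum of periods 2–4: 363 + 674 + 461 = 1498
Divide by 3: 1498 / 3 = 499.333

499.333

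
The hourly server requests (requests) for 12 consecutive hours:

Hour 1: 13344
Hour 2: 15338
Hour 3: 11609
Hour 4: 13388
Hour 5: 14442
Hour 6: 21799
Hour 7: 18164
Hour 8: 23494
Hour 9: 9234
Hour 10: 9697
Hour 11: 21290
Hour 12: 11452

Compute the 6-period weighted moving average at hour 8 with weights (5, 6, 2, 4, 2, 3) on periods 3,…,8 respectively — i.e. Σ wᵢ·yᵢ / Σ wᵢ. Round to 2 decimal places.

16421.05

Weighted sum: 5·11609 + 6·13388 + 2·14442 + 4·21799 + 2·18164 + 3·23494 = 58045 + 80328 + 28884 + 87196 + 36328 + 70482 = 361263
Weight total: 5 + 6 + 2 + 4 + 2 + 3 = 22
WMA = 361263 / 22 = 16421.05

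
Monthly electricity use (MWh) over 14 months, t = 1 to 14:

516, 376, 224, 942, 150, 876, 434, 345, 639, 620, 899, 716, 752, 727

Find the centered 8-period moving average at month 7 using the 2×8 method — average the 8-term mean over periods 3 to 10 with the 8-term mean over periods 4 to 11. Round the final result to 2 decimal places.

570.94

Sum over 3–10: 224 + 942 + 150 + 876 + 434 + 345 + 639 + 620 = 4230
Sum over 4–11: 942 + 150 + 876 + 434 + 345 + 639 + 620 + 899 = 4905
CMA at t=7 = (4230 + 4905) / (2·8) = 9135 / 16 = 570.94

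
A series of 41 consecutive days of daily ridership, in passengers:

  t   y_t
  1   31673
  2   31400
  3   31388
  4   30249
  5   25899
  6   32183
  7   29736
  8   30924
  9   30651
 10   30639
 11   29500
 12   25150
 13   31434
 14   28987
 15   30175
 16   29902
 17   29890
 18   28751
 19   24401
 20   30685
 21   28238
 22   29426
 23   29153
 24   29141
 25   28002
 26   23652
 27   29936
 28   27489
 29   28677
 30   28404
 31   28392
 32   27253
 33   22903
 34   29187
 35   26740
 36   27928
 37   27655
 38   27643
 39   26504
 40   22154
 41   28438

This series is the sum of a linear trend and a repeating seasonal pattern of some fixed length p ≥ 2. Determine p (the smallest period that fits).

7

First differences y_{t+1} − y_t: -273, -12, -1139, -4350, 6284, -2447, 1188, -273, -12, -1139, -4350, 6284, -2447, 1188, -273, -12, …
The difference pattern repeats every 7 terms and not for any smaller step, so p = 7.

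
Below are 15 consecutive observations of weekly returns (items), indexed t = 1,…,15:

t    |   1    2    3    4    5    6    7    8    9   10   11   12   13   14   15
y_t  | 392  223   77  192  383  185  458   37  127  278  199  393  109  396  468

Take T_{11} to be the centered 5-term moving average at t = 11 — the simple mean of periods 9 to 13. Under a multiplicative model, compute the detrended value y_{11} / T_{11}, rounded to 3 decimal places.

Trend T_11 = (127 + 278 + 199 + 393 + 109) / 5 = 1106/5 = 221.20000
Ratio to trend: 199 / 221.20000 = 0.900

0.900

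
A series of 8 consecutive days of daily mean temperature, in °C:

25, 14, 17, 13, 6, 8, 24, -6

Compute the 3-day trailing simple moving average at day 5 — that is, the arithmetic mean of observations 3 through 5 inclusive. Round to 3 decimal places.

Sum of periods 3–5: 17 + 13 + 6 = 36
Divide by 3: 36 / 3 = 12.000

12.000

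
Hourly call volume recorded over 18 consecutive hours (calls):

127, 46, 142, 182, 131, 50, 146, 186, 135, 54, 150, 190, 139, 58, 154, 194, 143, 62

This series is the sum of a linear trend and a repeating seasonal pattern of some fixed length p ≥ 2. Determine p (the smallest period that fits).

First differences y_{t+1} − y_t: -81, 96, 40, -51, -81, 96, 40, -51, -81, 96, …
The difference pattern repeats every 4 terms and not for any smaller step, so p = 4.

4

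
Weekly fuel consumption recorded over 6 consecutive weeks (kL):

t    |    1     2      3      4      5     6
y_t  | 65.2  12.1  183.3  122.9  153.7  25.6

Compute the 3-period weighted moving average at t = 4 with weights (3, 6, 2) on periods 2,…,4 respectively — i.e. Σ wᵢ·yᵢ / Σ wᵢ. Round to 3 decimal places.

125.627

Weighted sum: 3·12.1 + 6·183.3 + 2·122.9 = 36.3 + 1099.8 + 245.8 = 1381.9
Weight total: 3 + 6 + 2 = 11
WMA = 1381.9 / 11 = 125.627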